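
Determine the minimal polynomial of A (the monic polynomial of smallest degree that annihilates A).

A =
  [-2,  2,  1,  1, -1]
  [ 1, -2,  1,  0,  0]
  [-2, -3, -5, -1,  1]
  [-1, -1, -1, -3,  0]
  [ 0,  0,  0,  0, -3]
x^2 + 6*x + 9

The characteristic polynomial is χ_A(x) = (x + 3)^5, so the eigenvalues are known. The minimal polynomial is
  m_A(x) = Π_λ (x − λ)^{k_λ}
where k_λ is the size of the *largest* Jordan block for λ (equivalently, the smallest k with (A − λI)^k v = 0 for every generalised eigenvector v of λ).

  λ = -3: largest Jordan block has size 2, contributing (x + 3)^2

So m_A(x) = (x + 3)^2 = x^2 + 6*x + 9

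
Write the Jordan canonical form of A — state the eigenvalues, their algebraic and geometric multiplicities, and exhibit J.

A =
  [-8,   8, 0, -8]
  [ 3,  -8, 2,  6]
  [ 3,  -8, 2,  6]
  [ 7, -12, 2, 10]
J_1(-4) ⊕ J_2(0) ⊕ J_1(0)

The characteristic polynomial is
  det(x·I − A) = x^4 + 4*x^3 = x^3*(x + 4)

Eigenvalues and multiplicities (the geometric multiplicity of λ is n − rank(A − λI), which equals the number of Jordan blocks for λ):
  λ = -4: algebraic multiplicity = 1, geometric multiplicity = 1
  λ = 0: algebraic multiplicity = 3, geometric multiplicity = 2

Determining the block sizes for each eigenvalue:
  λ = -4: one block (gm = 1), so the single block has size am = 1 → block sizes [1]
  λ = 0: 2 blocks summing to 3 forces exactly one block of size 2 and the rest size 1 → block sizes [2, 1]

Assembling the blocks gives a Jordan form
J =
  [-4, 0, 0, 0]
  [ 0, 0, 1, 0]
  [ 0, 0, 0, 0]
  [ 0, 0, 0, 0]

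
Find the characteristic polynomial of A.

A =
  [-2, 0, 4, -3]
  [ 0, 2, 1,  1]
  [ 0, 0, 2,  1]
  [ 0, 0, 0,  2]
x^4 - 4*x^3 + 16*x - 16

Expanding det(x·I − A) (e.g. by cofactor expansion or by noting that A is similar to its Jordan form J, which has the same characteristic polynomial as A) gives
  χ_A(x) = x^4 - 4*x^3 + 16*x - 16
which factors as (x - 2)^3*(x + 2). The eigenvalues (with algebraic multiplicities) are λ = -2 with multiplicity 1, λ = 2 with multiplicity 3.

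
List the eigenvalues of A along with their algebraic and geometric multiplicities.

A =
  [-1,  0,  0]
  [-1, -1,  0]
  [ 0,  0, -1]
λ = -1: alg = 3, geom = 2

Step 1 — factor the characteristic polynomial to read off the algebraic multiplicities:
  χ_A(x) = (x + 1)^3

Step 2 — compute geometric multiplicities via the rank-nullity identity g(λ) = n − rank(A − λI):
  rank(A − (-1)·I) = 1, so dim ker(A − (-1)·I) = n − 1 = 2

Summary:
  λ = -1: algebraic multiplicity = 3, geometric multiplicity = 2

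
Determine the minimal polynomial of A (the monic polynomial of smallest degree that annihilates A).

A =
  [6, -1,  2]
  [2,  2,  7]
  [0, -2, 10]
x^3 - 18*x^2 + 108*x - 216

The characteristic polynomial is χ_A(x) = (x - 6)^3, so the eigenvalues are known. The minimal polynomial is
  m_A(x) = Π_λ (x − λ)^{k_λ}
where k_λ is the size of the *largest* Jordan block for λ (equivalently, the smallest k with (A − λI)^k v = 0 for every generalised eigenvector v of λ).

  λ = 6: largest Jordan block has size 3, contributing (x − 6)^3

So m_A(x) = (x - 6)^3 = x^3 - 18*x^2 + 108*x - 216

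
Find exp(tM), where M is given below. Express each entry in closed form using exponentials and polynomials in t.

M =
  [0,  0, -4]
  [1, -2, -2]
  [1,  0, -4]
e^{tM} =
  [2*t*exp(-2*t) + exp(-2*t), 0, -4*t*exp(-2*t)]
  [t*exp(-2*t), exp(-2*t), -2*t*exp(-2*t)]
  [t*exp(-2*t), 0, -2*t*exp(-2*t) + exp(-2*t)]

Strategy: write M = P · J · P⁻¹ where J is a Jordan canonical form, so e^{tM} = P · e^{tJ} · P⁻¹, and e^{tJ} can be computed block-by-block.

M has Jordan form
J =
  [-2,  1,  0]
  [ 0, -2,  0]
  [ 0,  0, -2]
(up to reordering of blocks).

Per-block formulas:
  For a 2×2 Jordan block J_2(-2): exp(t · J_2(-2)) = e^(-2t)·(I + t·N), where N is the 2×2 nilpotent shift.
  For a 1×1 block at λ = -2: exp(t · [-2]) = [e^(-2t)].

After assembling e^{tJ} and conjugating by P, we get:

e^{tM} =
  [2*t*exp(-2*t) + exp(-2*t), 0, -4*t*exp(-2*t)]
  [t*exp(-2*t), exp(-2*t), -2*t*exp(-2*t)]
  [t*exp(-2*t), 0, -2*t*exp(-2*t) + exp(-2*t)]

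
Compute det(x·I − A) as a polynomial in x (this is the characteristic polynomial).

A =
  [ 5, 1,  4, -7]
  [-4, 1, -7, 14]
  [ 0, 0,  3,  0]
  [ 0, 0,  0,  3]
x^4 - 12*x^3 + 54*x^2 - 108*x + 81

Expanding det(x·I − A) (e.g. by cofactor expansion or by noting that A is similar to its Jordan form J, which has the same characteristic polynomial as A) gives
  χ_A(x) = x^4 - 12*x^3 + 54*x^2 - 108*x + 81
which factors as (x - 3)^4. The eigenvalues (with algebraic multiplicities) are λ = 3 with multiplicity 4.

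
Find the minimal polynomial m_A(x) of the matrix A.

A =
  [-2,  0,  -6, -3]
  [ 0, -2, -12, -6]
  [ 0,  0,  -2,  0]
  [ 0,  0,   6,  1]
x^2 + x - 2

The characteristic polynomial is χ_A(x) = (x - 1)*(x + 2)^3, so the eigenvalues are known. The minimal polynomial is
  m_A(x) = Π_λ (x − λ)^{k_λ}
where k_λ is the size of the *largest* Jordan block for λ (equivalently, the smallest k with (A − λI)^k v = 0 for every generalised eigenvector v of λ).

  λ = -2: largest Jordan block has size 1, contributing (x + 2)
  λ = 1: largest Jordan block has size 1, contributing (x − 1)

So m_A(x) = (x - 1)*(x + 2) = x^2 + x - 2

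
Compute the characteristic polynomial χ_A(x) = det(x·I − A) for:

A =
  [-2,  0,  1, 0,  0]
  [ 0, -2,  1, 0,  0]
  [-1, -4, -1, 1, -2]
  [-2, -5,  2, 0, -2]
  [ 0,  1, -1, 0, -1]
x^5 + 6*x^4 + 14*x^3 + 16*x^2 + 9*x + 2

Expanding det(x·I − A) (e.g. by cofactor expansion or by noting that A is similar to its Jordan form J, which has the same characteristic polynomial as A) gives
  χ_A(x) = x^5 + 6*x^4 + 14*x^3 + 16*x^2 + 9*x + 2
which factors as (x + 1)^4*(x + 2). The eigenvalues (with algebraic multiplicities) are λ = -2 with multiplicity 1, λ = -1 with multiplicity 4.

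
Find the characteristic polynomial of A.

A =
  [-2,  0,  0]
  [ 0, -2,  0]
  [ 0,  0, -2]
x^3 + 6*x^2 + 12*x + 8

Expanding det(x·I − A) (e.g. by cofactor expansion or by noting that A is similar to its Jordan form J, which has the same characteristic polynomial as A) gives
  χ_A(x) = x^3 + 6*x^2 + 12*x + 8
which factors as (x + 2)^3. The eigenvalues (with algebraic multiplicities) are λ = -2 with multiplicity 3.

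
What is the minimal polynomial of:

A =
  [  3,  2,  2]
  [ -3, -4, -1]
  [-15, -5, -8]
x^2 + 6*x + 9

The characteristic polynomial is χ_A(x) = (x + 3)^3, so the eigenvalues are known. The minimal polynomial is
  m_A(x) = Π_λ (x − λ)^{k_λ}
where k_λ is the size of the *largest* Jordan block for λ (equivalently, the smallest k with (A − λI)^k v = 0 for every generalised eigenvector v of λ).

  λ = -3: largest Jordan block has size 2, contributing (x + 3)^2

So m_A(x) = (x + 3)^2 = x^2 + 6*x + 9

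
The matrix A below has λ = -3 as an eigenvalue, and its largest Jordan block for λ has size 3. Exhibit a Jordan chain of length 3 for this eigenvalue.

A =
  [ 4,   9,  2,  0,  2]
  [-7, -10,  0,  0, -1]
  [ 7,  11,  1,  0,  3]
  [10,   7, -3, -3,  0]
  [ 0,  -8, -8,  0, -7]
A Jordan chain for λ = -3 of length 3:
v_1 = (6, -6, 6, 8, 0)ᵀ
v_2 = (9, -7, 11, 7, -8)ᵀ
v_3 = (0, 1, 0, 0, 0)ᵀ

Let N = A − (-3)·I. We want v_3 with N^3 v_3 = 0 but N^2 v_3 ≠ 0; then v_{j-1} := N · v_j for j = 3, …, 2.

Pick v_3 = (0, 1, 0, 0, 0)ᵀ.
Then v_2 = N · v_3 = (9, -7, 11, 7, -8)ᵀ.
Then v_1 = N · v_2 = (6, -6, 6, 8, 0)ᵀ.

Sanity check: (A − (-3)·I) v_1 = (0, 0, 0, 0, 0)ᵀ = 0. ✓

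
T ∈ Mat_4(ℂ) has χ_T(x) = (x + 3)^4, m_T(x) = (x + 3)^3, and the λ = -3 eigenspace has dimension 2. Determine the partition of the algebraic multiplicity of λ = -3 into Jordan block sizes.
Block sizes for λ = -3: [3, 1]

Step 1 — from the characteristic polynomial, algebraic multiplicity of λ = -3 is 4. From dim ker(T − (-3)·I) = 2, there are exactly 2 Jordan blocks for λ = -3.
Step 2 — from the minimal polynomial, the factor (x + 3)^3 tells us the largest block for λ = -3 has size 3.
Step 3 — with total size 4, 2 blocks, and largest block 3, the block sizes (in nonincreasing order) are [3, 1].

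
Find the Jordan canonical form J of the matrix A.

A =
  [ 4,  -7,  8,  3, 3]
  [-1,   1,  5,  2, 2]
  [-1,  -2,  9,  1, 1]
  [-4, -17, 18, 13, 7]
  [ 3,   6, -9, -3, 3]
J_2(6) ⊕ J_2(6) ⊕ J_1(6)

The characteristic polynomial is
  det(x·I − A) = x^5 - 30*x^4 + 360*x^3 - 2160*x^2 + 6480*x - 7776 = (x - 6)^5

Eigenvalues and multiplicities (the geometric multiplicity of λ is n − rank(A − λI), which equals the number of Jordan blocks for λ):
  λ = 6: algebraic multiplicity = 5, geometric multiplicity = 3

Determining the block sizes for each eigenvalue:
  λ = 6: with am = 5 and gm = 3, the partition is not yet determined (e.g. several partitions of 5 into 3 parts exist). Let N = A − (6)·I. Computing rank(N^1) = 2, rank(N^2) = 0; the number of blocks of size ≥ j is rank(N^{j−1}) − rank(N^j), giving [3, 2]. So we have 2 block(s) of size 2, 1 block(s) of size 1 → block sizes [2, 2, 1]

Assembling the blocks gives a Jordan form
J =
  [6, 1, 0, 0, 0]
  [0, 6, 0, 0, 0]
  [0, 0, 6, 1, 0]
  [0, 0, 0, 6, 0]
  [0, 0, 0, 0, 6]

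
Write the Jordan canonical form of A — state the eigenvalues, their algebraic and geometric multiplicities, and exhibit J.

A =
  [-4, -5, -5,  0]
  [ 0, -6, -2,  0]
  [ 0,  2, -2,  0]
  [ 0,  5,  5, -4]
J_2(-4) ⊕ J_1(-4) ⊕ J_1(-4)

The characteristic polynomial is
  det(x·I − A) = x^4 + 16*x^3 + 96*x^2 + 256*x + 256 = (x + 4)^4

Eigenvalues and multiplicities (the geometric multiplicity of λ is n − rank(A − λI), which equals the number of Jordan blocks for λ):
  λ = -4: algebraic multiplicity = 4, geometric multiplicity = 3

Determining the block sizes for each eigenvalue:
  λ = -4: 3 blocks summing to 4 forces exactly one block of size 2 and the rest size 1 → block sizes [2, 1, 1]

Assembling the blocks gives a Jordan form
J =
  [-4,  1,  0,  0]
  [ 0, -4,  0,  0]
  [ 0,  0, -4,  0]
  [ 0,  0,  0, -4]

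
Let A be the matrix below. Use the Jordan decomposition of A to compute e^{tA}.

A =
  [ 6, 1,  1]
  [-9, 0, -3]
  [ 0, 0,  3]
e^{tA} =
  [3*t*exp(3*t) + exp(3*t), t*exp(3*t), t*exp(3*t)]
  [-9*t*exp(3*t), -3*t*exp(3*t) + exp(3*t), -3*t*exp(3*t)]
  [0, 0, exp(3*t)]

Strategy: write A = P · J · P⁻¹ where J is a Jordan canonical form, so e^{tA} = P · e^{tJ} · P⁻¹, and e^{tJ} can be computed block-by-block.

A has Jordan form
J =
  [3, 1, 0]
  [0, 3, 0]
  [0, 0, 3]
(up to reordering of blocks).

Per-block formulas:
  For a 2×2 Jordan block J_2(3): exp(t · J_2(3)) = e^(3t)·(I + t·N), where N is the 2×2 nilpotent shift.
  For a 1×1 block at λ = 3: exp(t · [3]) = [e^(3t)].

After assembling e^{tJ} and conjugating by P, we get:

e^{tA} =
  [3*t*exp(3*t) + exp(3*t), t*exp(3*t), t*exp(3*t)]
  [-9*t*exp(3*t), -3*t*exp(3*t) + exp(3*t), -3*t*exp(3*t)]
  [0, 0, exp(3*t)]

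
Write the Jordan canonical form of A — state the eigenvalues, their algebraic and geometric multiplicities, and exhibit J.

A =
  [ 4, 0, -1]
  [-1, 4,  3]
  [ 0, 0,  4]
J_3(4)

The characteristic polynomial is
  det(x·I − A) = x^3 - 12*x^2 + 48*x - 64 = (x - 4)^3

Eigenvalues and multiplicities (the geometric multiplicity of λ is n − rank(A − λI), which equals the number of Jordan blocks for λ):
  λ = 4: algebraic multiplicity = 3, geometric multiplicity = 1

Determining the block sizes for each eigenvalue:
  λ = 4: one block (gm = 1), so the single block has size am = 3 → block sizes [3]

Assembling the blocks gives a Jordan form
J =
  [4, 1, 0]
  [0, 4, 1]
  [0, 0, 4]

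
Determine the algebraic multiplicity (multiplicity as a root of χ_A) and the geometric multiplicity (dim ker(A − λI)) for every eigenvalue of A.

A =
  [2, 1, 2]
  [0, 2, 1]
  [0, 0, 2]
λ = 2: alg = 3, geom = 1

Step 1 — factor the characteristic polynomial to read off the algebraic multiplicities:
  χ_A(x) = (x - 2)^3

Step 2 — compute geometric multiplicities via the rank-nullity identity g(λ) = n − rank(A − λI):
  rank(A − (2)·I) = 2, so dim ker(A − (2)·I) = n − 2 = 1

Summary:
  λ = 2: algebraic multiplicity = 3, geometric multiplicity = 1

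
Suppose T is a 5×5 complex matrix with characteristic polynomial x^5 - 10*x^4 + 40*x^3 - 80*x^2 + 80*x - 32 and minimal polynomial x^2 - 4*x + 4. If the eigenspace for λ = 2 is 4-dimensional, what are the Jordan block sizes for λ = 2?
Block sizes for λ = 2: [2, 1, 1, 1]

Step 1 — from the characteristic polynomial, algebraic multiplicity of λ = 2 is 5. From dim ker(T − (2)·I) = 4, there are exactly 4 Jordan blocks for λ = 2.
Step 2 — from the minimal polynomial, the factor (x − 2)^2 tells us the largest block for λ = 2 has size 2.
Step 3 — with total size 5, 4 blocks, and largest block 2, the block sizes (in nonincreasing order) are [2, 1, 1, 1].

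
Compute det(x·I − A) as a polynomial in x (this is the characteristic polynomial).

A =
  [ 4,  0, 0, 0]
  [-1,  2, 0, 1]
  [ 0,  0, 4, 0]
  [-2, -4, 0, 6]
x^4 - 16*x^3 + 96*x^2 - 256*x + 256

Expanding det(x·I − A) (e.g. by cofactor expansion or by noting that A is similar to its Jordan form J, which has the same characteristic polynomial as A) gives
  χ_A(x) = x^4 - 16*x^3 + 96*x^2 - 256*x + 256
which factors as (x - 4)^4. The eigenvalues (with algebraic multiplicities) are λ = 4 with multiplicity 4.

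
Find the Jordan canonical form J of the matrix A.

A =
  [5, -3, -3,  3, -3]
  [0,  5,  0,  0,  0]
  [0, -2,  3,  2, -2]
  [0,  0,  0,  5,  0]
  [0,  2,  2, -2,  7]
J_2(5) ⊕ J_1(5) ⊕ J_1(5) ⊕ J_1(5)

The characteristic polynomial is
  det(x·I − A) = x^5 - 25*x^4 + 250*x^3 - 1250*x^2 + 3125*x - 3125 = (x - 5)^5

Eigenvalues and multiplicities (the geometric multiplicity of λ is n − rank(A − λI), which equals the number of Jordan blocks for λ):
  λ = 5: algebraic multiplicity = 5, geometric multiplicity = 4

Determining the block sizes for each eigenvalue:
  λ = 5: 4 blocks summing to 5 forces exactly one block of size 2 and the rest size 1 → block sizes [2, 1, 1, 1]

Assembling the blocks gives a Jordan form
J =
  [5, 1, 0, 0, 0]
  [0, 5, 0, 0, 0]
  [0, 0, 5, 0, 0]
  [0, 0, 0, 5, 0]
  [0, 0, 0, 0, 5]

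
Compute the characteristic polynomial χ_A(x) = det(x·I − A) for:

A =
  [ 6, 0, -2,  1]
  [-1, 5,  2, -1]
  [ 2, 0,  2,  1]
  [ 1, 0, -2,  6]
x^4 - 19*x^3 + 135*x^2 - 425*x + 500

Expanding det(x·I − A) (e.g. by cofactor expansion or by noting that A is similar to its Jordan form J, which has the same characteristic polynomial as A) gives
  χ_A(x) = x^4 - 19*x^3 + 135*x^2 - 425*x + 500
which factors as (x - 5)^3*(x - 4). The eigenvalues (with algebraic multiplicities) are λ = 4 with multiplicity 1, λ = 5 with multiplicity 3.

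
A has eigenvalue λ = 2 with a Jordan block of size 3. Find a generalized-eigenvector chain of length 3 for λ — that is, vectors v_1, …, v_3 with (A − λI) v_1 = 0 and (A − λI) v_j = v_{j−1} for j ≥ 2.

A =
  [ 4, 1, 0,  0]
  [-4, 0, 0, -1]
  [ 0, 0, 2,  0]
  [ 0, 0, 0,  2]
A Jordan chain for λ = 2 of length 3:
v_1 = (-1, 2, 0, 0)ᵀ
v_2 = (0, -1, 0, 0)ᵀ
v_3 = (0, 0, 0, 1)ᵀ

Let N = A − (2)·I. We want v_3 with N^3 v_3 = 0 but N^2 v_3 ≠ 0; then v_{j-1} := N · v_j for j = 3, …, 2.

Pick v_3 = (0, 0, 0, 1)ᵀ.
Then v_2 = N · v_3 = (0, -1, 0, 0)ᵀ.
Then v_1 = N · v_2 = (-1, 2, 0, 0)ᵀ.

Sanity check: (A − (2)·I) v_1 = (0, 0, 0, 0)ᵀ = 0. ✓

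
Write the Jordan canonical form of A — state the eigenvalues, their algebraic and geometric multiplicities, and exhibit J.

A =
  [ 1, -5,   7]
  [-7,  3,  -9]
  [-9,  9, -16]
J_3(-4)

The characteristic polynomial is
  det(x·I − A) = x^3 + 12*x^2 + 48*x + 64 = (x + 4)^3

Eigenvalues and multiplicities (the geometric multiplicity of λ is n − rank(A − λI), which equals the number of Jordan blocks for λ):
  λ = -4: algebraic multiplicity = 3, geometric multiplicity = 1

Determining the block sizes for each eigenvalue:
  λ = -4: one block (gm = 1), so the single block has size am = 3 → block sizes [3]

Assembling the blocks gives a Jordan form
J =
  [-4,  1,  0]
  [ 0, -4,  1]
  [ 0,  0, -4]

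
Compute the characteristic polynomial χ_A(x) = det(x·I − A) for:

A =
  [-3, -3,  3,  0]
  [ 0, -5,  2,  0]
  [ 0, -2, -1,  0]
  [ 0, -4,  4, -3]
x^4 + 12*x^3 + 54*x^2 + 108*x + 81

Expanding det(x·I − A) (e.g. by cofactor expansion or by noting that A is similar to its Jordan form J, which has the same characteristic polynomial as A) gives
  χ_A(x) = x^4 + 12*x^3 + 54*x^2 + 108*x + 81
which factors as (x + 3)^4. The eigenvalues (with algebraic multiplicities) are λ = -3 with multiplicity 4.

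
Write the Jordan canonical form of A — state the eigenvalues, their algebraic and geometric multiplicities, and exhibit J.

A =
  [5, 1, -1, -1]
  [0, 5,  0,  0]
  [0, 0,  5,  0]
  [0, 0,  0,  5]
J_2(5) ⊕ J_1(5) ⊕ J_1(5)

The characteristic polynomial is
  det(x·I − A) = x^4 - 20*x^3 + 150*x^2 - 500*x + 625 = (x - 5)^4

Eigenvalues and multiplicities (the geometric multiplicity of λ is n − rank(A − λI), which equals the number of Jordan blocks for λ):
  λ = 5: algebraic multiplicity = 4, geometric multiplicity = 3

Determining the block sizes for each eigenvalue:
  λ = 5: 3 blocks summing to 4 forces exactly one block of size 2 and the rest size 1 → block sizes [2, 1, 1]

Assembling the blocks gives a Jordan form
J =
  [5, 1, 0, 0]
  [0, 5, 0, 0]
  [0, 0, 5, 0]
  [0, 0, 0, 5]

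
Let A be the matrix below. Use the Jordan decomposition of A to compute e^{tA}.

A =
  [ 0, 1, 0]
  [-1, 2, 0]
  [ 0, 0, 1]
e^{tA} =
  [-t*exp(t) + exp(t), t*exp(t), 0]
  [-t*exp(t), t*exp(t) + exp(t), 0]
  [0, 0, exp(t)]

Strategy: write A = P · J · P⁻¹ where J is a Jordan canonical form, so e^{tA} = P · e^{tJ} · P⁻¹, and e^{tJ} can be computed block-by-block.

A has Jordan form
J =
  [1, 1, 0]
  [0, 1, 0]
  [0, 0, 1]
(up to reordering of blocks).

Per-block formulas:
  For a 2×2 Jordan block J_2(1): exp(t · J_2(1)) = e^(1t)·(I + t·N), where N is the 2×2 nilpotent shift.
  For a 1×1 block at λ = 1: exp(t · [1]) = [e^(1t)].

After assembling e^{tJ} and conjugating by P, we get:

e^{tA} =
  [-t*exp(t) + exp(t), t*exp(t), 0]
  [-t*exp(t), t*exp(t) + exp(t), 0]
  [0, 0, exp(t)]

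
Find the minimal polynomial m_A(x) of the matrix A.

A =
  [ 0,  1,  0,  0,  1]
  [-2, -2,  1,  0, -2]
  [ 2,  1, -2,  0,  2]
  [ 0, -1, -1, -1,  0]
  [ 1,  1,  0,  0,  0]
x^3 + 3*x^2 + 3*x + 1

The characteristic polynomial is χ_A(x) = (x + 1)^5, so the eigenvalues are known. The minimal polynomial is
  m_A(x) = Π_λ (x − λ)^{k_λ}
where k_λ is the size of the *largest* Jordan block for λ (equivalently, the smallest k with (A − λI)^k v = 0 for every generalised eigenvector v of λ).

  λ = -1: largest Jordan block has size 3, contributing (x + 1)^3

So m_A(x) = (x + 1)^3 = x^3 + 3*x^2 + 3*x + 1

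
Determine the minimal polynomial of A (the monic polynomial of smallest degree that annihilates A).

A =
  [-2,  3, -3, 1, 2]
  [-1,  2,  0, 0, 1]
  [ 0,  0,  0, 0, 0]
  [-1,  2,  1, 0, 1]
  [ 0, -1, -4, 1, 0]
x^3

The characteristic polynomial is χ_A(x) = x^5, so the eigenvalues are known. The minimal polynomial is
  m_A(x) = Π_λ (x − λ)^{k_λ}
where k_λ is the size of the *largest* Jordan block for λ (equivalently, the smallest k with (A − λI)^k v = 0 for every generalised eigenvector v of λ).

  λ = 0: largest Jordan block has size 3, contributing (x − 0)^3

So m_A(x) = x^3 = x^3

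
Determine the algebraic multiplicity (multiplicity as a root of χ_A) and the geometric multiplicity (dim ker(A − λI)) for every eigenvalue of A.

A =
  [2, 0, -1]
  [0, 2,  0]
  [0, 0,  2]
λ = 2: alg = 3, geom = 2

Step 1 — factor the characteristic polynomial to read off the algebraic multiplicities:
  χ_A(x) = (x - 2)^3

Step 2 — compute geometric multiplicities via the rank-nullity identity g(λ) = n − rank(A − λI):
  rank(A − (2)·I) = 1, so dim ker(A − (2)·I) = n − 1 = 2

Summary:
  λ = 2: algebraic multiplicity = 3, geometric multiplicity = 2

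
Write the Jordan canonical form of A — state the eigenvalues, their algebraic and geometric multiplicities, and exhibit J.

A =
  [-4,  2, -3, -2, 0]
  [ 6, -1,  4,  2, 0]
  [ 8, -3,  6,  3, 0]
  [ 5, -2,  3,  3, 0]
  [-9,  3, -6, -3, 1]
J_3(1) ⊕ J_1(1) ⊕ J_1(1)

The characteristic polynomial is
  det(x·I − A) = x^5 - 5*x^4 + 10*x^3 - 10*x^2 + 5*x - 1 = (x - 1)^5

Eigenvalues and multiplicities (the geometric multiplicity of λ is n − rank(A − λI), which equals the number of Jordan blocks for λ):
  λ = 1: algebraic multiplicity = 5, geometric multiplicity = 3

Determining the block sizes for each eigenvalue:
  λ = 1: with am = 5 and gm = 3, the partition is not yet determined (e.g. several partitions of 5 into 3 parts exist). Let N = A − (1)·I. Computing rank(N^1) = 2, rank(N^2) = 1, rank(N^3) = 0; the number of blocks of size ≥ j is rank(N^{j−1}) − rank(N^j), giving [3, 1, 1]. So we have 1 block(s) of size 3, 2 block(s) of size 1 → block sizes [3, 1, 1]

Assembling the blocks gives a Jordan form
J =
  [1, 1, 0, 0, 0]
  [0, 1, 1, 0, 0]
  [0, 0, 1, 0, 0]
  [0, 0, 0, 1, 0]
  [0, 0, 0, 0, 1]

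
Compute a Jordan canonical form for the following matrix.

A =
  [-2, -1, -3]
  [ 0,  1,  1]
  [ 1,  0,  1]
J_3(0)

The characteristic polynomial is
  det(x·I − A) = x^3

Eigenvalues and multiplicities (the geometric multiplicity of λ is n − rank(A − λI), which equals the number of Jordan blocks for λ):
  λ = 0: algebraic multiplicity = 3, geometric multiplicity = 1

Determining the block sizes for each eigenvalue:
  λ = 0: one block (gm = 1), so the single block has size am = 3 → block sizes [3]

Assembling the blocks gives a Jordan form
J =
  [0, 1, 0]
  [0, 0, 1]
  [0, 0, 0]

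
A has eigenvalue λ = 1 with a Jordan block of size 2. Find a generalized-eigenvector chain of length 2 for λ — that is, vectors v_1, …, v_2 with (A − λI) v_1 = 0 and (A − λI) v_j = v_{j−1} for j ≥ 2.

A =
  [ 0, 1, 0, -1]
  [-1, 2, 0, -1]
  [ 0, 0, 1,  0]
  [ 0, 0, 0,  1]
A Jordan chain for λ = 1 of length 2:
v_1 = (-1, -1, 0, 0)ᵀ
v_2 = (1, 0, 0, 0)ᵀ

Let N = A − (1)·I. We want v_2 with N^2 v_2 = 0 but N^1 v_2 ≠ 0; then v_{j-1} := N · v_j for j = 2, …, 2.

Pick v_2 = (1, 0, 0, 0)ᵀ.
Then v_1 = N · v_2 = (-1, -1, 0, 0)ᵀ.

Sanity check: (A − (1)·I) v_1 = (0, 0, 0, 0)ᵀ = 0. ✓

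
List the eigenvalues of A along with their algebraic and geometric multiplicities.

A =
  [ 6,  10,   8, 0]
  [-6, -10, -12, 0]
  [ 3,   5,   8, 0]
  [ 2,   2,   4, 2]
λ = 0: alg = 1, geom = 1; λ = 2: alg = 3, geom = 2

Step 1 — factor the characteristic polynomial to read off the algebraic multiplicities:
  χ_A(x) = x*(x - 2)^3

Step 2 — compute geometric multiplicities via the rank-nullity identity g(λ) = n − rank(A − λI):
  rank(A − (0)·I) = 3, so dim ker(A − (0)·I) = n − 3 = 1
  rank(A − (2)·I) = 2, so dim ker(A − (2)·I) = n − 2 = 2

Summary:
  λ = 0: algebraic multiplicity = 1, geometric multiplicity = 1
  λ = 2: algebraic multiplicity = 3, geometric multiplicity = 2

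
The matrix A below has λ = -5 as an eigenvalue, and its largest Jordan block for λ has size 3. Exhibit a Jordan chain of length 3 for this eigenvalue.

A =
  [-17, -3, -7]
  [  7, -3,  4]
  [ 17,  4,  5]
A Jordan chain for λ = -5 of length 3:
v_1 = (4, -2, -6)ᵀ
v_2 = (-12, 7, 17)ᵀ
v_3 = (1, 0, 0)ᵀ

Let N = A − (-5)·I. We want v_3 with N^3 v_3 = 0 but N^2 v_3 ≠ 0; then v_{j-1} := N · v_j for j = 3, …, 2.

Pick v_3 = (1, 0, 0)ᵀ.
Then v_2 = N · v_3 = (-12, 7, 17)ᵀ.
Then v_1 = N · v_2 = (4, -2, -6)ᵀ.

Sanity check: (A − (-5)·I) v_1 = (0, 0, 0)ᵀ = 0. ✓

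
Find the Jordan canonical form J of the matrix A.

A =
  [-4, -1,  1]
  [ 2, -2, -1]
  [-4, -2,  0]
J_3(-2)

The characteristic polynomial is
  det(x·I − A) = x^3 + 6*x^2 + 12*x + 8 = (x + 2)^3

Eigenvalues and multiplicities (the geometric multiplicity of λ is n − rank(A − λI), which equals the number of Jordan blocks for λ):
  λ = -2: algebraic multiplicity = 3, geometric multiplicity = 1

Determining the block sizes for each eigenvalue:
  λ = -2: one block (gm = 1), so the single block has size am = 3 → block sizes [3]

Assembling the blocks gives a Jordan form
J =
  [-2,  1,  0]
  [ 0, -2,  1]
  [ 0,  0, -2]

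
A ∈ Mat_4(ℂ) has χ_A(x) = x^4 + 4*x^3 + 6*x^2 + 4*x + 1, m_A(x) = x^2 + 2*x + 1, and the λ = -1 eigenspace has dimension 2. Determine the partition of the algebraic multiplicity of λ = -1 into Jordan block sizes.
Block sizes for λ = -1: [2, 2]

Step 1 — from the characteristic polynomial, algebraic multiplicity of λ = -1 is 4. From dim ker(A − (-1)·I) = 2, there are exactly 2 Jordan blocks for λ = -1.
Step 2 — from the minimal polynomial, the factor (x + 1)^2 tells us the largest block for λ = -1 has size 2.
Step 3 — with total size 4, 2 blocks, and largest block 2, the block sizes (in nonincreasing order) are [2, 2].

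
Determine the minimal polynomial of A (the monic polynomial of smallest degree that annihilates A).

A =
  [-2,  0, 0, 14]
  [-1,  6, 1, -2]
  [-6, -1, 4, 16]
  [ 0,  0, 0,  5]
x^3 - 8*x^2 + 5*x + 50

The characteristic polynomial is χ_A(x) = (x - 5)^3*(x + 2), so the eigenvalues are known. The minimal polynomial is
  m_A(x) = Π_λ (x − λ)^{k_λ}
where k_λ is the size of the *largest* Jordan block for λ (equivalently, the smallest k with (A − λI)^k v = 0 for every generalised eigenvector v of λ).

  λ = -2: largest Jordan block has size 1, contributing (x + 2)
  λ = 5: largest Jordan block has size 2, contributing (x − 5)^2

So m_A(x) = (x - 5)^2*(x + 2) = x^3 - 8*x^2 + 5*x + 50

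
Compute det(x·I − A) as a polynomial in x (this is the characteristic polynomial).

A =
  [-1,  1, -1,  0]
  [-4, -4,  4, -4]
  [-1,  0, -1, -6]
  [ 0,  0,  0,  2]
x^4 + 4*x^3 - 16*x - 16

Expanding det(x·I − A) (e.g. by cofactor expansion or by noting that A is similar to its Jordan form J, which has the same characteristic polynomial as A) gives
  χ_A(x) = x^4 + 4*x^3 - 16*x - 16
which factors as (x - 2)*(x + 2)^3. The eigenvalues (with algebraic multiplicities) are λ = -2 with multiplicity 3, λ = 2 with multiplicity 1.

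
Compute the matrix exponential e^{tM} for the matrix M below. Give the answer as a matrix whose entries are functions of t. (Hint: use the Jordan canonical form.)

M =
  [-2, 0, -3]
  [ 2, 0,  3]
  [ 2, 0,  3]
e^{tM} =
  [3 - 2*exp(t), 0, 3 - 3*exp(t)]
  [2*exp(t) - 2, 1, 3*exp(t) - 3]
  [2*exp(t) - 2, 0, 3*exp(t) - 2]

Strategy: write M = P · J · P⁻¹ where J is a Jordan canonical form, so e^{tM} = P · e^{tJ} · P⁻¹, and e^{tJ} can be computed block-by-block.

M has Jordan form
J =
  [0, 0, 0]
  [0, 0, 0]
  [0, 0, 1]
(up to reordering of blocks).

Per-block formulas:
  For a 1×1 block at λ = 0: exp(t · [0]) = [e^(0t)].
  For a 1×1 block at λ = 1: exp(t · [1]) = [e^(1t)].

After assembling e^{tJ} and conjugating by P, we get:

e^{tM} =
  [3 - 2*exp(t), 0, 3 - 3*exp(t)]
  [2*exp(t) - 2, 1, 3*exp(t) - 3]
  [2*exp(t) - 2, 0, 3*exp(t) - 2]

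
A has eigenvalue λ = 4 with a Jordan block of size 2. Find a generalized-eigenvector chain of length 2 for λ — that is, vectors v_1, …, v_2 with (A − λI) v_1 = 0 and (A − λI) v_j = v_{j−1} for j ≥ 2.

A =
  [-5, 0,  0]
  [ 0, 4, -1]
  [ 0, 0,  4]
A Jordan chain for λ = 4 of length 2:
v_1 = (0, -1, 0)ᵀ
v_2 = (0, 0, 1)ᵀ

Let N = A − (4)·I. We want v_2 with N^2 v_2 = 0 but N^1 v_2 ≠ 0; then v_{j-1} := N · v_j for j = 2, …, 2.

Pick v_2 = (0, 0, 1)ᵀ.
Then v_1 = N · v_2 = (0, -1, 0)ᵀ.

Sanity check: (A − (4)·I) v_1 = (0, 0, 0)ᵀ = 0. ✓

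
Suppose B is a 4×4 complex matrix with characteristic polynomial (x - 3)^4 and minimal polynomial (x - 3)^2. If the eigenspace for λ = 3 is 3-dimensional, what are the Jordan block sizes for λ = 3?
Block sizes for λ = 3: [2, 1, 1]

Step 1 — from the characteristic polynomial, algebraic multiplicity of λ = 3 is 4. From dim ker(B − (3)·I) = 3, there are exactly 3 Jordan blocks for λ = 3.
Step 2 — from the minimal polynomial, the factor (x − 3)^2 tells us the largest block for λ = 3 has size 2.
Step 3 — with total size 4, 3 blocks, and largest block 2, the block sizes (in nonincreasing order) are [2, 1, 1].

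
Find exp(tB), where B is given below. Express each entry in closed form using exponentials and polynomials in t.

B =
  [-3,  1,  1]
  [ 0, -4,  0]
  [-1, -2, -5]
e^{tB} =
  [t*exp(-4*t) + exp(-4*t), -t^2*exp(-4*t)/2 + t*exp(-4*t), t*exp(-4*t)]
  [0, exp(-4*t), 0]
  [-t*exp(-4*t), t^2*exp(-4*t)/2 - 2*t*exp(-4*t), -t*exp(-4*t) + exp(-4*t)]

Strategy: write B = P · J · P⁻¹ where J is a Jordan canonical form, so e^{tB} = P · e^{tJ} · P⁻¹, and e^{tJ} can be computed block-by-block.

B has Jordan form
J =
  [-4,  1,  0]
  [ 0, -4,  1]
  [ 0,  0, -4]
(up to reordering of blocks).

Per-block formulas:
  For a 3×3 Jordan block J_3(-4): exp(t · J_3(-4)) = e^(-4t)·(I + t·N + (t^2/2)·N^2), where N is the 3×3 nilpotent shift.

After assembling e^{tJ} and conjugating by P, we get:

e^{tB} =
  [t*exp(-4*t) + exp(-4*t), -t^2*exp(-4*t)/2 + t*exp(-4*t), t*exp(-4*t)]
  [0, exp(-4*t), 0]
  [-t*exp(-4*t), t^2*exp(-4*t)/2 - 2*t*exp(-4*t), -t*exp(-4*t) + exp(-4*t)]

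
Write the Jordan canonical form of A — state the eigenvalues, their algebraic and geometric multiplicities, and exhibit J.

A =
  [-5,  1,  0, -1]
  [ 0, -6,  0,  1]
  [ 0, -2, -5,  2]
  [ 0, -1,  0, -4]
J_2(-5) ⊕ J_1(-5) ⊕ J_1(-5)

The characteristic polynomial is
  det(x·I − A) = x^4 + 20*x^3 + 150*x^2 + 500*x + 625 = (x + 5)^4

Eigenvalues and multiplicities (the geometric multiplicity of λ is n − rank(A − λI), which equals the number of Jordan blocks for λ):
  λ = -5: algebraic multiplicity = 4, geometric multiplicity = 3

Determining the block sizes for each eigenvalue:
  λ = -5: 3 blocks summing to 4 forces exactly one block of size 2 and the rest size 1 → block sizes [2, 1, 1]

Assembling the blocks gives a Jordan form
J =
  [-5,  1,  0,  0]
  [ 0, -5,  0,  0]
  [ 0,  0, -5,  0]
  [ 0,  0,  0, -5]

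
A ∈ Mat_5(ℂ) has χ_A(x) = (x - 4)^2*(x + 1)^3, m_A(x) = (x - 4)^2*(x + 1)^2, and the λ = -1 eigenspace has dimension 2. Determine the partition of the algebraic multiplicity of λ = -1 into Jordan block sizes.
Block sizes for λ = -1: [2, 1]

Step 1 — from the characteristic polynomial, algebraic multiplicity of λ = -1 is 3. From dim ker(A − (-1)·I) = 2, there are exactly 2 Jordan blocks for λ = -1.
Step 2 — from the minimal polynomial, the factor (x + 1)^2 tells us the largest block for λ = -1 has size 2.
Step 3 — with total size 3, 2 blocks, and largest block 2, the block sizes (in nonincreasing order) are [2, 1].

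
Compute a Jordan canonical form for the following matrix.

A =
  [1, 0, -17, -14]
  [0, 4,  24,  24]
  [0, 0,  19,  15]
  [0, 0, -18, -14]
J_2(1) ⊕ J_1(4) ⊕ J_1(4)

The characteristic polynomial is
  det(x·I − A) = x^4 - 10*x^3 + 33*x^2 - 40*x + 16 = (x - 4)^2*(x - 1)^2

Eigenvalues and multiplicities (the geometric multiplicity of λ is n − rank(A − λI), which equals the number of Jordan blocks for λ):
  λ = 1: algebraic multiplicity = 2, geometric multiplicity = 1
  λ = 4: algebraic multiplicity = 2, geometric multiplicity = 2

Determining the block sizes for each eigenvalue:
  λ = 1: one block (gm = 1), so the single block has size am = 2 → block sizes [2]
  λ = 4: gm = am = 2, so every block has size 1 → block sizes [1, 1]

Assembling the blocks gives a Jordan form
J =
  [1, 1, 0, 0]
  [0, 1, 0, 0]
  [0, 0, 4, 0]
  [0, 0, 0, 4]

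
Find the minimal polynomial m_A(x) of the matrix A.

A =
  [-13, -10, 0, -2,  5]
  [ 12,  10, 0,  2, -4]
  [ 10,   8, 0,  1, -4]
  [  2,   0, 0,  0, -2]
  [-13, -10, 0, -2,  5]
x^3 - 2*x^2

The characteristic polynomial is χ_A(x) = x^4*(x - 2), so the eigenvalues are known. The minimal polynomial is
  m_A(x) = Π_λ (x − λ)^{k_λ}
where k_λ is the size of the *largest* Jordan block for λ (equivalently, the smallest k with (A − λI)^k v = 0 for every generalised eigenvector v of λ).

  λ = 0: largest Jordan block has size 2, contributing (x − 0)^2
  λ = 2: largest Jordan block has size 1, contributing (x − 2)

So m_A(x) = x^2*(x - 2) = x^3 - 2*x^2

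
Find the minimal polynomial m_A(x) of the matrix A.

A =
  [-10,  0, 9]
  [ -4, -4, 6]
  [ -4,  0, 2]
x^2 + 8*x + 16

The characteristic polynomial is χ_A(x) = (x + 4)^3, so the eigenvalues are known. The minimal polynomial is
  m_A(x) = Π_λ (x − λ)^{k_λ}
where k_λ is the size of the *largest* Jordan block for λ (equivalently, the smallest k with (A − λI)^k v = 0 for every generalised eigenvector v of λ).

  λ = -4: largest Jordan block has size 2, contributing (x + 4)^2

So m_A(x) = (x + 4)^2 = x^2 + 8*x + 16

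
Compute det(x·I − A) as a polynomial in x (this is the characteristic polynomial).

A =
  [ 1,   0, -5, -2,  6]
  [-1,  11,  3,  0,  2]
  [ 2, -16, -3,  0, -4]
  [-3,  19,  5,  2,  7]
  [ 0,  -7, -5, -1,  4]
x^5 - 15*x^4 + 90*x^3 - 270*x^2 + 405*x - 243

Expanding det(x·I − A) (e.g. by cofactor expansion or by noting that A is similar to its Jordan form J, which has the same characteristic polynomial as A) gives
  χ_A(x) = x^5 - 15*x^4 + 90*x^3 - 270*x^2 + 405*x - 243
which factors as (x - 3)^5. The eigenvalues (with algebraic multiplicities) are λ = 3 with multiplicity 5.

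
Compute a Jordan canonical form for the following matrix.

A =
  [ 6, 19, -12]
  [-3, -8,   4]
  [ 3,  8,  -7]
J_3(-3)

The characteristic polynomial is
  det(x·I − A) = x^3 + 9*x^2 + 27*x + 27 = (x + 3)^3

Eigenvalues and multiplicities (the geometric multiplicity of λ is n − rank(A − λI), which equals the number of Jordan blocks for λ):
  λ = -3: algebraic multiplicity = 3, geometric multiplicity = 1

Determining the block sizes for each eigenvalue:
  λ = -3: one block (gm = 1), so the single block has size am = 3 → block sizes [3]

Assembling the blocks gives a Jordan form
J =
  [-3,  1,  0]
  [ 0, -3,  1]
  [ 0,  0, -3]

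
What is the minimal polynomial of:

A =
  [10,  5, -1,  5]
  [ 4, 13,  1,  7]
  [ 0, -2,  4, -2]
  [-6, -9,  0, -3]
x^3 - 18*x^2 + 108*x - 216

The characteristic polynomial is χ_A(x) = (x - 6)^4, so the eigenvalues are known. The minimal polynomial is
  m_A(x) = Π_λ (x − λ)^{k_λ}
where k_λ is the size of the *largest* Jordan block for λ (equivalently, the smallest k with (A − λI)^k v = 0 for every generalised eigenvector v of λ).

  λ = 6: largest Jordan block has size 3, contributing (x − 6)^3

So m_A(x) = (x - 6)^3 = x^3 - 18*x^2 + 108*x - 216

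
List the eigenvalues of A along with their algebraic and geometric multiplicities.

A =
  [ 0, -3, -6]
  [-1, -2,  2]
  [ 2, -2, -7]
λ = -3: alg = 3, geom = 2

Step 1 — factor the characteristic polynomial to read off the algebraic multiplicities:
  χ_A(x) = (x + 3)^3

Step 2 — compute geometric multiplicities via the rank-nullity identity g(λ) = n − rank(A − λI):
  rank(A − (-3)·I) = 1, so dim ker(A − (-3)·I) = n − 1 = 2

Summary:
  λ = -3: algebraic multiplicity = 3, geometric multiplicity = 2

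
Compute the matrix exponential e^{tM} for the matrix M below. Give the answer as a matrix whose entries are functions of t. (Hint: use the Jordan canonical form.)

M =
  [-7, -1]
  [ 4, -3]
e^{tM} =
  [-2*t*exp(-5*t) + exp(-5*t), -t*exp(-5*t)]
  [4*t*exp(-5*t), 2*t*exp(-5*t) + exp(-5*t)]

Strategy: write M = P · J · P⁻¹ where J is a Jordan canonical form, so e^{tM} = P · e^{tJ} · P⁻¹, and e^{tJ} can be computed block-by-block.

M has Jordan form
J =
  [-5,  1]
  [ 0, -5]
(up to reordering of blocks).

Per-block formulas:
  For a 2×2 Jordan block J_2(-5): exp(t · J_2(-5)) = e^(-5t)·(I + t·N), where N is the 2×2 nilpotent shift.

After assembling e^{tJ} and conjugating by P, we get:

e^{tM} =
  [-2*t*exp(-5*t) + exp(-5*t), -t*exp(-5*t)]
  [4*t*exp(-5*t), 2*t*exp(-5*t) + exp(-5*t)]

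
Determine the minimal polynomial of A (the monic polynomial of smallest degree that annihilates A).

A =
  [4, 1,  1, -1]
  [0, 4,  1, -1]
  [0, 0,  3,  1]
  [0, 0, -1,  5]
x^3 - 12*x^2 + 48*x - 64

The characteristic polynomial is χ_A(x) = (x - 4)^4, so the eigenvalues are known. The minimal polynomial is
  m_A(x) = Π_λ (x − λ)^{k_λ}
where k_λ is the size of the *largest* Jordan block for λ (equivalently, the smallest k with (A − λI)^k v = 0 for every generalised eigenvector v of λ).

  λ = 4: largest Jordan block has size 3, contributing (x − 4)^3

So m_A(x) = (x - 4)^3 = x^3 - 12*x^2 + 48*x - 64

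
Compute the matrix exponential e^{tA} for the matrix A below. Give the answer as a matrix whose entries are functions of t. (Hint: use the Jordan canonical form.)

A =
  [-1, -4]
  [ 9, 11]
e^{tA} =
  [-6*t*exp(5*t) + exp(5*t), -4*t*exp(5*t)]
  [9*t*exp(5*t), 6*t*exp(5*t) + exp(5*t)]

Strategy: write A = P · J · P⁻¹ where J is a Jordan canonical form, so e^{tA} = P · e^{tJ} · P⁻¹, and e^{tJ} can be computed block-by-block.

A has Jordan form
J =
  [5, 1]
  [0, 5]
(up to reordering of blocks).

Per-block formulas:
  For a 2×2 Jordan block J_2(5): exp(t · J_2(5)) = e^(5t)·(I + t·N), where N is the 2×2 nilpotent shift.

After assembling e^{tJ} and conjugating by P, we get:

e^{tA} =
  [-6*t*exp(5*t) + exp(5*t), -4*t*exp(5*t)]
  [9*t*exp(5*t), 6*t*exp(5*t) + exp(5*t)]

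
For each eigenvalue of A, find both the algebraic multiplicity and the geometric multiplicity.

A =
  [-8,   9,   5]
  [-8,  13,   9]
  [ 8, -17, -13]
λ = -4: alg = 2, geom = 1; λ = 0: alg = 1, geom = 1

Step 1 — factor the characteristic polynomial to read off the algebraic multiplicities:
  χ_A(x) = x*(x + 4)^2

Step 2 — compute geometric multiplicities via the rank-nullity identity g(λ) = n − rank(A − λI):
  rank(A − (-4)·I) = 2, so dim ker(A − (-4)·I) = n − 2 = 1
  rank(A − (0)·I) = 2, so dim ker(A − (0)·I) = n − 2 = 1

Summary:
  λ = -4: algebraic multiplicity = 2, geometric multiplicity = 1
  λ = 0: algebraic multiplicity = 1, geometric multiplicity = 1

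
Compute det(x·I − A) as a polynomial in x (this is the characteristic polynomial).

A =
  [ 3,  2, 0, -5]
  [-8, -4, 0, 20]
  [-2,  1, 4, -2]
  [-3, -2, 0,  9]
x^4 - 12*x^3 + 52*x^2 - 96*x + 64

Expanding det(x·I − A) (e.g. by cofactor expansion or by noting that A is similar to its Jordan form J, which has the same characteristic polynomial as A) gives
  χ_A(x) = x^4 - 12*x^3 + 52*x^2 - 96*x + 64
which factors as (x - 4)^2*(x - 2)^2. The eigenvalues (with algebraic multiplicities) are λ = 2 with multiplicity 2, λ = 4 with multiplicity 2.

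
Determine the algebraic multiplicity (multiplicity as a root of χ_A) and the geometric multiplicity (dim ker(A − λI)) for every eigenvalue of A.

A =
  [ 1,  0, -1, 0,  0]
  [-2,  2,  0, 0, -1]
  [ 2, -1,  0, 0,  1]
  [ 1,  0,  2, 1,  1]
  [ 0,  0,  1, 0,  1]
λ = 1: alg = 5, geom = 2

Step 1 — factor the characteristic polynomial to read off the algebraic multiplicities:
  χ_A(x) = (x - 1)^5

Step 2 — compute geometric multiplicities via the rank-nullity identity g(λ) = n − rank(A − λI):
  rank(A − (1)·I) = 3, so dim ker(A − (1)·I) = n − 3 = 2

Summary:
  λ = 1: algebraic multiplicity = 5, geometric multiplicity = 2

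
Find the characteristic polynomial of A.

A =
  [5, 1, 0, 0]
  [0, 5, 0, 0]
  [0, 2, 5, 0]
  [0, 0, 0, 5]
x^4 - 20*x^3 + 150*x^2 - 500*x + 625

Expanding det(x·I − A) (e.g. by cofactor expansion or by noting that A is similar to its Jordan form J, which has the same characteristic polynomial as A) gives
  χ_A(x) = x^4 - 20*x^3 + 150*x^2 - 500*x + 625
which factors as (x - 5)^4. The eigenvalues (with algebraic multiplicities) are λ = 5 with multiplicity 4.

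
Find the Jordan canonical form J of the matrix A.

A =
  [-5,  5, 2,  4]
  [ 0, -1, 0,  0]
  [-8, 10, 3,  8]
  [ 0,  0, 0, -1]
J_2(-1) ⊕ J_1(-1) ⊕ J_1(-1)

The characteristic polynomial is
  det(x·I − A) = x^4 + 4*x^3 + 6*x^2 + 4*x + 1 = (x + 1)^4

Eigenvalues and multiplicities (the geometric multiplicity of λ is n − rank(A − λI), which equals the number of Jordan blocks for λ):
  λ = -1: algebraic multiplicity = 4, geometric multiplicity = 3

Determining the block sizes for each eigenvalue:
  λ = -1: 3 blocks summing to 4 forces exactly one block of size 2 and the rest size 1 → block sizes [2, 1, 1]

Assembling the blocks gives a Jordan form
J =
  [-1,  1,  0,  0]
  [ 0, -1,  0,  0]
  [ 0,  0, -1,  0]
  [ 0,  0,  0, -1]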